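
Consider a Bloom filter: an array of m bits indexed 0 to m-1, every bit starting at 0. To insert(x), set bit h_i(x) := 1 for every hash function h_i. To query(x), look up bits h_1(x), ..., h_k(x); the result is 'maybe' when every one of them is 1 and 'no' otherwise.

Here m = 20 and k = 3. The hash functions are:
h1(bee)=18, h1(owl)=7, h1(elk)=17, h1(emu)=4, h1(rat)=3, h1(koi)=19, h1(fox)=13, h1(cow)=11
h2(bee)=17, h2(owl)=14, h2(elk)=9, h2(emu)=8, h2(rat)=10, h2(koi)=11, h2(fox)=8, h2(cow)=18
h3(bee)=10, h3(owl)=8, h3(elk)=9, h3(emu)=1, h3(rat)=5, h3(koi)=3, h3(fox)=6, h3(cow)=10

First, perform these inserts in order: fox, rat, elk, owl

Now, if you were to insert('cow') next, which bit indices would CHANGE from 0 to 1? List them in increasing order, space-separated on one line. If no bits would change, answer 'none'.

Answer: 11 18

Derivation:
Start: bits=00000000000000000000
After insert 'fox': sets bits 6 8 13 -> bits=00000010100001000000
After insert 'rat': sets bits 3 5 10 -> bits=00010110101001000000
After insert 'elk': sets bits 9 17 -> bits=00010110111001000100
After insert 'owl': sets bits 7 8 14 -> bits=00010111111001100100
insert 'cow' would touch bits 10 11 18; currently bit10=1, bit11=0, bit18=0
Bits that are 0 among those (would change 0->1): 11 18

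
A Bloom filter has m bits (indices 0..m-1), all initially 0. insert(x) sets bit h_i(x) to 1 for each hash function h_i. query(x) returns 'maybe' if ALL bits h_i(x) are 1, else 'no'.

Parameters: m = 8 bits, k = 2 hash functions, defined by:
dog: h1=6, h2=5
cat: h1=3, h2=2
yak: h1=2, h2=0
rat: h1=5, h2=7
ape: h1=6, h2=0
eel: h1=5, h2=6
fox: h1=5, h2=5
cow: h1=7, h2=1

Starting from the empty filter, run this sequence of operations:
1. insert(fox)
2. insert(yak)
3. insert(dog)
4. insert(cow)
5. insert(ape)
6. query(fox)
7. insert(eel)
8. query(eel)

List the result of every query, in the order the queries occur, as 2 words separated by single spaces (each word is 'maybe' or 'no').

Start: bits=00000000
Op 1: insert fox -> sets bits 5 -> bits=00000100
Op 2: insert yak -> sets bits 0 2 -> bits=10100100
Op 3: insert dog -> sets bits 5 6 -> bits=10100110
Op 4: insert cow -> sets bits 1 7 -> bits=11100111
Op 5: insert ape -> sets bits 0 6 -> bits=11100111
Op 6: query fox -> checks bit5=1 (all 1) -> maybe
Op 7: insert eel -> sets bits 5 6 -> bits=11100111
Op 8: query eel -> checks bit5=1, bit6=1 (all 1) -> maybe
Query results in order: maybe maybe

Answer: maybe maybe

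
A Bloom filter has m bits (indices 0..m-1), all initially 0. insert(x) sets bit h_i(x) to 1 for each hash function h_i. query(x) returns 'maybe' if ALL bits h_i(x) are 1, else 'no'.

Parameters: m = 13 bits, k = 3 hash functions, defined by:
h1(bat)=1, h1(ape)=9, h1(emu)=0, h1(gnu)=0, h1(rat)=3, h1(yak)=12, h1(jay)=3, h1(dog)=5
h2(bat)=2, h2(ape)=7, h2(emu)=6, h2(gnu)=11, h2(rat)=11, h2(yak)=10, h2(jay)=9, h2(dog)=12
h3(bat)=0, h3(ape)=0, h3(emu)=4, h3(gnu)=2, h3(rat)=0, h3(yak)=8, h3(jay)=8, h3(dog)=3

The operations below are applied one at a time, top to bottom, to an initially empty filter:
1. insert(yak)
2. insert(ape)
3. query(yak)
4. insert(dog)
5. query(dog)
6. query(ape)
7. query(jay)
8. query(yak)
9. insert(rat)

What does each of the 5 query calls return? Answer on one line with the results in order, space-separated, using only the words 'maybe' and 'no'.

Answer: maybe maybe maybe maybe maybe

Derivation:
Start: bits=0000000000000
Op 1: insert yak -> sets bits 8 10 12 -> bits=0000000010101
Op 2: insert ape -> sets bits 0 7 9 -> bits=1000000111101
Op 3: query yak -> checks bit8=1, bit10=1, bit12=1 (all 1) -> maybe
Op 4: insert dog -> sets bits 3 5 12 -> bits=1001010111101
Op 5: query dog -> checks bit3=1, bit5=1, bit12=1 (all 1) -> maybe
Op 6: query ape -> checks bit0=1, bit7=1, bit9=1 (all 1) -> maybe
Op 7: query jay -> checks bit3=1, bit8=1, bit9=1 (all 1) -> maybe
Op 8: query yak -> checks bit8=1, bit10=1, bit12=1 (all 1) -> maybe
Op 9: insert rat -> sets bits 0 3 11 -> bits=1001010111111
Query results in order: maybe maybe maybe maybe maybe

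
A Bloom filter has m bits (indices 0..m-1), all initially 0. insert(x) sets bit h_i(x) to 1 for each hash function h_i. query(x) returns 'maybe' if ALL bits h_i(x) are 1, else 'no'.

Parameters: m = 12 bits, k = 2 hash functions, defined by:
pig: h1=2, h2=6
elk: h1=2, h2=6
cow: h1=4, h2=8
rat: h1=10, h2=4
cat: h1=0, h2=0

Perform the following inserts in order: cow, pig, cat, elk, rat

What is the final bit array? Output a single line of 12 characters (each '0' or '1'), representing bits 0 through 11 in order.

Answer: 101010101010

Derivation:
Start: bits=000000000000
After insert 'cow': sets bits 4 8 -> bits=000010001000
After insert 'pig': sets bits 2 6 -> bits=001010101000
After insert 'cat': sets bits 0 -> bits=101010101000
After insert 'elk': sets bits 2 6 -> bits=101010101000
After insert 'rat': sets bits 4 10 -> bits=101010101010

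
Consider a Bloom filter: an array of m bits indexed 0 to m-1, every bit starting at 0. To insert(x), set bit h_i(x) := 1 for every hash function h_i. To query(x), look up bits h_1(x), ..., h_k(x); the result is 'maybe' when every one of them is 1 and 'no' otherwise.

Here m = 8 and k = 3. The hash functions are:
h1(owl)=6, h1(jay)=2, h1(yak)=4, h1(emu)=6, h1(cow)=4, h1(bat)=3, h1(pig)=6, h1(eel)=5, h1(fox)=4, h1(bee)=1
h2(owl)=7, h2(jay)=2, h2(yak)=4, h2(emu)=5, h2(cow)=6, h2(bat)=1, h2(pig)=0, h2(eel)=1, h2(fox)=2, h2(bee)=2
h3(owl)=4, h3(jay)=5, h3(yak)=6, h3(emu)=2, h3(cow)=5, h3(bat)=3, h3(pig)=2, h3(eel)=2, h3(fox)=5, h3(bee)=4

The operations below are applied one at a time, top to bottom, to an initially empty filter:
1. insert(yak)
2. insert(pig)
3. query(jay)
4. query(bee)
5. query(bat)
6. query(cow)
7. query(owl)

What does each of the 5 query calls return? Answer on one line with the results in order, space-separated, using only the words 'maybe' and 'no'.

Start: bits=00000000
Op 1: insert yak -> sets bits 4 6 -> bits=00001010
Op 2: insert pig -> sets bits 0 2 6 -> bits=10101010
Op 3: query jay -> checks bit2=1, bit5=0 (has a 0) -> no
Op 4: query bee -> checks bit1=0, bit2=1, bit4=1 (has a 0) -> no
Op 5: query bat -> checks bit1=0, bit3=0 (has a 0) -> no
Op 6: query cow -> checks bit4=1, bit5=0, bit6=1 (has a 0) -> no
Op 7: query owl -> checks bit4=1, bit6=1, bit7=0 (has a 0) -> no
Query results in order: no no no no no

Answer: no no no no no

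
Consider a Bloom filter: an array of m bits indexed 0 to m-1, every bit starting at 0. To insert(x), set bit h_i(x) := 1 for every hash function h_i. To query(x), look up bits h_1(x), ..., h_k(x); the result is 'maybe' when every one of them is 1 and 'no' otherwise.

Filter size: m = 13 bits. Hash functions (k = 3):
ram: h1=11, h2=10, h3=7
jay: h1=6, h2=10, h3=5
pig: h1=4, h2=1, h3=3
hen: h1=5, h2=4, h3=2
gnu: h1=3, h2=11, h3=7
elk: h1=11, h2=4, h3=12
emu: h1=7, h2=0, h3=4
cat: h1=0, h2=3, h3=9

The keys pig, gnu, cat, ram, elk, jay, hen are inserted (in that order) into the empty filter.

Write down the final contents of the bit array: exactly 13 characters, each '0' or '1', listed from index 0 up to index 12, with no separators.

Answer: 1111111101111

Derivation:
Start: bits=0000000000000
After insert 'pig': sets bits 1 3 4 -> bits=0101100000000
After insert 'gnu': sets bits 3 7 11 -> bits=0101100100010
After insert 'cat': sets bits 0 3 9 -> bits=1101100101010
After insert 'ram': sets bits 7 10 11 -> bits=1101100101110
After insert 'elk': sets bits 4 11 12 -> bits=1101100101111
After insert 'jay': sets bits 5 6 10 -> bits=1101111101111
After insert 'hen': sets bits 2 4 5 -> bits=1111111101111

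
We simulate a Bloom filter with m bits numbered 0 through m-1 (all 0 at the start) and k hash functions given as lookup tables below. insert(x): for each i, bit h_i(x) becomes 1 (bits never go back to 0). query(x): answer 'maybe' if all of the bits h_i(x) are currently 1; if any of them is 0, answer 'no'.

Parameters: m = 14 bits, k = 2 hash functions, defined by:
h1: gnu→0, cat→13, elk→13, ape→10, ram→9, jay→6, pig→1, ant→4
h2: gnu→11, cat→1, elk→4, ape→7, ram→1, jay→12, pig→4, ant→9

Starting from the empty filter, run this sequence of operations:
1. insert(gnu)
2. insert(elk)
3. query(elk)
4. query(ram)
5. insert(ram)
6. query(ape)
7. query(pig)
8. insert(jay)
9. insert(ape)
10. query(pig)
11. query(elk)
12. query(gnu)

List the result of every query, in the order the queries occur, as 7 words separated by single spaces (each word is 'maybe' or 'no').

Start: bits=00000000000000
Op 1: insert gnu -> sets bits 0 11 -> bits=10000000000100
Op 2: insert elk -> sets bits 4 13 -> bits=10001000000101
Op 3: query elk -> checks bit4=1, bit13=1 (all 1) -> maybe
Op 4: query ram -> checks bit1=0, bit9=0 (has a 0) -> no
Op 5: insert ram -> sets bits 1 9 -> bits=11001000010101
Op 6: query ape -> checks bit7=0, bit10=0 (has a 0) -> no
Op 7: query pig -> checks bit1=1, bit4=1 (all 1) -> maybe
Op 8: insert jay -> sets bits 6 12 -> bits=11001010010111
Op 9: insert ape -> sets bits 7 10 -> bits=11001011011111
Op 10: query pig -> checks bit1=1, bit4=1 (all 1) -> maybe
Op 11: query elk -> checks bit4=1, bit13=1 (all 1) -> maybe
Op 12: query gnu -> checks bit0=1, bit11=1 (all 1) -> maybe
Query results in order: maybe no no maybe maybe maybe maybe

Answer: maybe no no maybe maybe maybe maybe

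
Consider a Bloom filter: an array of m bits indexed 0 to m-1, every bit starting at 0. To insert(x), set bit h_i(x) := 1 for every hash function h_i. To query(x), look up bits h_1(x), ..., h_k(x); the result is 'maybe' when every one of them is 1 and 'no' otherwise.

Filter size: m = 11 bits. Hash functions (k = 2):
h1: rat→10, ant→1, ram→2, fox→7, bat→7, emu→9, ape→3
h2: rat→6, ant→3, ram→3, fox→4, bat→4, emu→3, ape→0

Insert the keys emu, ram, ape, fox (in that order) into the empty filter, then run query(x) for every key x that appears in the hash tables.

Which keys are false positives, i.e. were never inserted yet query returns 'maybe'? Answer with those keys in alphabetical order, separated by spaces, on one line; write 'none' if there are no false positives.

Answer: bat

Derivation:
Start: bits=00000000000
After insert 'emu': sets bits 3 9 -> bits=00010000010
After insert 'ram': sets bits 2 3 -> bits=00110000010
After insert 'ape': sets bits 0 3 -> bits=10110000010
After insert 'fox': sets bits 4 7 -> bits=10111001010
Not inserted: ant bat rat — query each against bits=10111001010:
query ant: checks bit1=0, bit3=1 (has a 0) -> no => not a false positive
query bat: checks bit4=1, bit7=1 (all 1) -> maybe => FALSE POSITIVE
query rat: checks bit6=0, bit10=0 (has a 0) -> no => not a false positive
False positives (alphabetical): bat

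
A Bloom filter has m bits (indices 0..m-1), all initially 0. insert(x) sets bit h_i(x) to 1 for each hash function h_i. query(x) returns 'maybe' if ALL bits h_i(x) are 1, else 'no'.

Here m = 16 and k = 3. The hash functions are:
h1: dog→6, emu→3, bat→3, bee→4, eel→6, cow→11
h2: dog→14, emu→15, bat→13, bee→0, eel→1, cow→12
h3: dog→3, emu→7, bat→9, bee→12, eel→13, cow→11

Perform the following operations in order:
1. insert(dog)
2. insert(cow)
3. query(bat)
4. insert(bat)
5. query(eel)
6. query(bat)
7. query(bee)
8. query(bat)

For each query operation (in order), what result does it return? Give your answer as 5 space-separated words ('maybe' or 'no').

Start: bits=0000000000000000
Op 1: insert dog -> sets bits 3 6 14 -> bits=0001001000000010
Op 2: insert cow -> sets bits 11 12 -> bits=0001001000011010
Op 3: query bat -> checks bit3=1, bit9=0, bit13=0 (has a 0) -> no
Op 4: insert bat -> sets bits 3 9 13 -> bits=0001001001011110
Op 5: query eel -> checks bit1=0, bit6=1, bit13=1 (has a 0) -> no
Op 6: query bat -> checks bit3=1, bit9=1, bit13=1 (all 1) -> maybe
Op 7: query bee -> checks bit0=0, bit4=0, bit12=1 (has a 0) -> no
Op 8: query bat -> checks bit3=1, bit9=1, bit13=1 (all 1) -> maybe
Query results in order: no no maybe no maybe

Answer: no no maybe no maybe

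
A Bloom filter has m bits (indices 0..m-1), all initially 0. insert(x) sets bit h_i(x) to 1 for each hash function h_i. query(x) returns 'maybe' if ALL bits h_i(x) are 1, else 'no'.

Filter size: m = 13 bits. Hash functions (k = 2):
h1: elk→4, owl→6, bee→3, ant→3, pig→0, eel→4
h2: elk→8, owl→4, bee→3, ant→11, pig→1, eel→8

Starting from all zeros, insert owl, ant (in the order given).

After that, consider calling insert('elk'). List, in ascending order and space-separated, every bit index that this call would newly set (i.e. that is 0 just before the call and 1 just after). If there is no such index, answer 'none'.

Start: bits=0000000000000
After insert 'owl': sets bits 4 6 -> bits=0000101000000
After insert 'ant': sets bits 3 11 -> bits=0001101000010
insert 'elk' would touch bits 4 8; currently bit4=1, bit8=0
Bits that are 0 among those (would change 0->1): 8

Answer: 8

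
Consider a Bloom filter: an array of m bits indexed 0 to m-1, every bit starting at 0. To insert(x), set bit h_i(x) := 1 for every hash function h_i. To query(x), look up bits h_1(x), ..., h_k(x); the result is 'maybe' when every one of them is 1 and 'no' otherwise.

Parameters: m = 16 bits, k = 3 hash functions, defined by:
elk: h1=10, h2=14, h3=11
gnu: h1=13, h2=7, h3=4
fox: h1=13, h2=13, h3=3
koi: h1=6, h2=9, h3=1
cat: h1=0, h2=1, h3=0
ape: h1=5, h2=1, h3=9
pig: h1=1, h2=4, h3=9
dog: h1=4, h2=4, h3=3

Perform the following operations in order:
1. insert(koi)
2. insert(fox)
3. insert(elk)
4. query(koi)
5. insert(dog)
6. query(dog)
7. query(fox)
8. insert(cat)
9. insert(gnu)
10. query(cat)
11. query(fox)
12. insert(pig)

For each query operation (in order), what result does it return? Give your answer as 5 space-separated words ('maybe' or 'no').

Answer: maybe maybe maybe maybe maybe

Derivation:
Start: bits=0000000000000000
Op 1: insert koi -> sets bits 1 6 9 -> bits=0100001001000000
Op 2: insert fox -> sets bits 3 13 -> bits=0101001001000100
Op 3: insert elk -> sets bits 10 11 14 -> bits=0101001001110110
Op 4: query koi -> checks bit1=1, bit6=1, bit9=1 (all 1) -> maybe
Op 5: insert dog -> sets bits 3 4 -> bits=0101101001110110
Op 6: query dog -> checks bit3=1, bit4=1 (all 1) -> maybe
Op 7: query fox -> checks bit3=1, bit13=1 (all 1) -> maybe
Op 8: insert cat -> sets bits 0 1 -> bits=1101101001110110
Op 9: insert gnu -> sets bits 4 7 13 -> bits=1101101101110110
Op 10: query cat -> checks bit0=1, bit1=1 (all 1) -> maybe
Op 11: query fox -> checks bit3=1, bit13=1 (all 1) -> maybe
Op 12: insert pig -> sets bits 1 4 9 -> bits=1101101101110110
Query results in order: maybe maybe maybe maybe maybe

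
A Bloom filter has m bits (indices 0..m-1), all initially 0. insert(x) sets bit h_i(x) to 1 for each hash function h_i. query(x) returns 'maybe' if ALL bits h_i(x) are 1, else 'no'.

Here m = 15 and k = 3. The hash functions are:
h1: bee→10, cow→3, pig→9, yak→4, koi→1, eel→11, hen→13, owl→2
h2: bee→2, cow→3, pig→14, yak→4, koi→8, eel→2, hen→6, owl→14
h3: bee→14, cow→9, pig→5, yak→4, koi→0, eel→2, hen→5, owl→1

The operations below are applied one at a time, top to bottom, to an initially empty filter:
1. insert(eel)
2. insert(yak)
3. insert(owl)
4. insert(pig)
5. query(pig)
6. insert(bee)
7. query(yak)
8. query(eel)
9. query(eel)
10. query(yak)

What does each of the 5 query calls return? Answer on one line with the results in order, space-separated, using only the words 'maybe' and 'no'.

Start: bits=000000000000000
Op 1: insert eel -> sets bits 2 11 -> bits=001000000001000
Op 2: insert yak -> sets bits 4 -> bits=001010000001000
Op 3: insert owl -> sets bits 1 2 14 -> bits=011010000001001
Op 4: insert pig -> sets bits 5 9 14 -> bits=011011000101001
Op 5: query pig -> checks bit5=1, bit9=1, bit14=1 (all 1) -> maybe
Op 6: insert bee -> sets bits 2 10 14 -> bits=011011000111001
Op 7: query yak -> checks bit4=1 (all 1) -> maybe
Op 8: query eel -> checks bit2=1, bit11=1 (all 1) -> maybe
Op 9: query eel -> checks bit2=1, bit11=1 (all 1) -> maybe
Op 10: query yak -> checks bit4=1 (all 1) -> maybe
Query results in order: maybe maybe maybe maybe maybe

Answer: maybe maybe maybe maybe maybe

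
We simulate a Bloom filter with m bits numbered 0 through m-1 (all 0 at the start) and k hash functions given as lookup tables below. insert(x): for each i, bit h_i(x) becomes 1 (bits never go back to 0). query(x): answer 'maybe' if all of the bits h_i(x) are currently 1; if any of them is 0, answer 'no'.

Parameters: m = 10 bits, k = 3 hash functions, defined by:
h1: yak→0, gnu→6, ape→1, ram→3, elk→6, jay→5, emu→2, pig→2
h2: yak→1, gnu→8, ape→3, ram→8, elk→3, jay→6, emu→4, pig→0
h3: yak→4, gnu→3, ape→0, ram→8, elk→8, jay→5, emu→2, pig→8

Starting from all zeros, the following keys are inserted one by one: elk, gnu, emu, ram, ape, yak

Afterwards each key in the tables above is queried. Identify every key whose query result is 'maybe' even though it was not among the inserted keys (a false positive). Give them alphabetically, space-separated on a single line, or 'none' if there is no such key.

Answer: pig

Derivation:
Start: bits=0000000000
After insert 'elk': sets bits 3 6 8 -> bits=0001001010
After insert 'gnu': sets bits 3 6 8 -> bits=0001001010
After insert 'emu': sets bits 2 4 -> bits=0011101010
After insert 'ram': sets bits 3 8 -> bits=0011101010
After insert 'ape': sets bits 0 1 3 -> bits=1111101010
After insert 'yak': sets bits 0 1 4 -> bits=1111101010
Not inserted: jay pig — query each against bits=1111101010:
query jay: checks bit5=0, bit6=1 (has a 0) -> no => not a false positive
query pig: checks bit0=1, bit2=1, bit8=1 (all 1) -> maybe => FALSE POSITIVE
False positives (alphabetical): pig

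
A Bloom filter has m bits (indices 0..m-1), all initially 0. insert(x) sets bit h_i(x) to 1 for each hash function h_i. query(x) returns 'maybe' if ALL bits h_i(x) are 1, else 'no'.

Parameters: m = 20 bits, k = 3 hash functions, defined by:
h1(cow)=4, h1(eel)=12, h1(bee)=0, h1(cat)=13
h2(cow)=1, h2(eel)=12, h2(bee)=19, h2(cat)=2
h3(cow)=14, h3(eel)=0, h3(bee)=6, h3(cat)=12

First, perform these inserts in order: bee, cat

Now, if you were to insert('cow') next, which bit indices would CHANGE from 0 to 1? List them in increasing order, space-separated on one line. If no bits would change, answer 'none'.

Answer: 1 4 14

Derivation:
Start: bits=00000000000000000000
After insert 'bee': sets bits 0 6 19 -> bits=10000010000000000001
After insert 'cat': sets bits 2 12 13 -> bits=10100010000011000001
insert 'cow' would touch bits 1 4 14; currently bit1=0, bit4=0, bit14=0
Bits that are 0 among those (would change 0->1): 1 4 14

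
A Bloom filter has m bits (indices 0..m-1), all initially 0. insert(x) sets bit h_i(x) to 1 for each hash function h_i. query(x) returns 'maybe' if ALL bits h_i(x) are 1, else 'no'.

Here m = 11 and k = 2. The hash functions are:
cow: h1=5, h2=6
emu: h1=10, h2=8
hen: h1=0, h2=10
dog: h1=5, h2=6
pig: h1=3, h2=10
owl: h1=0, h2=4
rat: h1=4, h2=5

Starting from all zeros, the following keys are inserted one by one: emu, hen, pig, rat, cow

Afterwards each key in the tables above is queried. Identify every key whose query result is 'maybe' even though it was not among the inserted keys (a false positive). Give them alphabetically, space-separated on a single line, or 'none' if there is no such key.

Start: bits=00000000000
After insert 'emu': sets bits 8 10 -> bits=00000000101
After insert 'hen': sets bits 0 10 -> bits=10000000101
After insert 'pig': sets bits 3 10 -> bits=10010000101
After insert 'rat': sets bits 4 5 -> bits=10011100101
After insert 'cow': sets bits 5 6 -> bits=10011110101
Not inserted: dog owl — query each against bits=10011110101:
query dog: checks bit5=1, bit6=1 (all 1) -> maybe => FALSE POSITIVE
query owl: checks bit0=1, bit4=1 (all 1) -> maybe => FALSE POSITIVE
False positives (alphabetical): dog owl

Answer: dog owl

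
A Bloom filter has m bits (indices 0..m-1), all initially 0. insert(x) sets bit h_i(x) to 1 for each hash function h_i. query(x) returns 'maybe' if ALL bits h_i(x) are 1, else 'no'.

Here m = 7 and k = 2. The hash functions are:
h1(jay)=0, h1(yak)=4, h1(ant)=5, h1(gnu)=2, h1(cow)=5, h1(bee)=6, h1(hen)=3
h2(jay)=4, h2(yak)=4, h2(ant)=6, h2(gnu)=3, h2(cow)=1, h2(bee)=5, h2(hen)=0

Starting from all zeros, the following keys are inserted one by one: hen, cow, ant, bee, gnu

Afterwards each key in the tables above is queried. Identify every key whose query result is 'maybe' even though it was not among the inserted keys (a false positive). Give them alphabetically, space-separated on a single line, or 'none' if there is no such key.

Start: bits=0000000
After insert 'hen': sets bits 0 3 -> bits=1001000
After insert 'cow': sets bits 1 5 -> bits=1101010
After insert 'ant': sets bits 5 6 -> bits=1101011
After insert 'bee': sets bits 5 6 -> bits=1101011
After insert 'gnu': sets bits 2 3 -> bits=1111011
Not inserted: jay yak — query each against bits=1111011:
query jay: checks bit0=1, bit4=0 (has a 0) -> no => not a false positive
query yak: checks bit4=0 (has a 0) -> no => not a false positive
False positives (alphabetical): none

Answer: none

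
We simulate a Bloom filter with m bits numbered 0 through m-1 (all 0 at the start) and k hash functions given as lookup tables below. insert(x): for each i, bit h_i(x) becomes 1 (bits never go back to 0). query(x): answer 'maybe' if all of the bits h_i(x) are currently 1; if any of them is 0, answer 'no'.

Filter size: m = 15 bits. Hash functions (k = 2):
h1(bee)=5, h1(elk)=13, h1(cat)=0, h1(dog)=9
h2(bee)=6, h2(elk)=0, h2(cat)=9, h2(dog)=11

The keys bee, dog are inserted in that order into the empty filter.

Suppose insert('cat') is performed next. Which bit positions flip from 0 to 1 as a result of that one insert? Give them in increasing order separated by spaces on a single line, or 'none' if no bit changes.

Answer: 0

Derivation:
Start: bits=000000000000000
After insert 'bee': sets bits 5 6 -> bits=000001100000000
After insert 'dog': sets bits 9 11 -> bits=000001100101000
insert 'cat' would touch bits 0 9; currently bit0=0, bit9=1
Bits that are 0 among those (would change 0->1): 0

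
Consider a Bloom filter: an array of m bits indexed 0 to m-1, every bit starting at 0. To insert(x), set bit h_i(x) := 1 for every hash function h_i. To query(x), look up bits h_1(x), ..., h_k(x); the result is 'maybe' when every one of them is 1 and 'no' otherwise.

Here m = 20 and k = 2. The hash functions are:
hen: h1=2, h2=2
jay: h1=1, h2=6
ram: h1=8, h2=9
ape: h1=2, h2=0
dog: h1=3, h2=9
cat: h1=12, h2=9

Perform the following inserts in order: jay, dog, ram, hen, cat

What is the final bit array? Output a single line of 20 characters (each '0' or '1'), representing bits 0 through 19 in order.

Answer: 01110010110010000000

Derivation:
Start: bits=00000000000000000000
After insert 'jay': sets bits 1 6 -> bits=01000010000000000000
After insert 'dog': sets bits 3 9 -> bits=01010010010000000000
After insert 'ram': sets bits 8 9 -> bits=01010010110000000000
After insert 'hen': sets bits 2 -> bits=01110010110000000000
After insert 'cat': sets bits 9 12 -> bits=01110010110010000000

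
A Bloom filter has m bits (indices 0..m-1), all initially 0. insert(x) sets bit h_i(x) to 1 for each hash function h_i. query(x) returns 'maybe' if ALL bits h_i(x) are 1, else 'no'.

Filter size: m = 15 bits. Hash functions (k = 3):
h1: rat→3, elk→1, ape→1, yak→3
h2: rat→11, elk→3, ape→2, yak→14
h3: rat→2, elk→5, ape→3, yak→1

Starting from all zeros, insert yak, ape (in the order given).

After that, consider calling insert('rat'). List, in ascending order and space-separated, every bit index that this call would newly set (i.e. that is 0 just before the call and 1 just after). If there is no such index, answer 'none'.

Answer: 11

Derivation:
Start: bits=000000000000000
After insert 'yak': sets bits 1 3 14 -> bits=010100000000001
After insert 'ape': sets bits 1 2 3 -> bits=011100000000001
insert 'rat' would touch bits 2 3 11; currently bit2=1, bit3=1, bit11=0
Bits that are 0 among those (would change 0->1): 11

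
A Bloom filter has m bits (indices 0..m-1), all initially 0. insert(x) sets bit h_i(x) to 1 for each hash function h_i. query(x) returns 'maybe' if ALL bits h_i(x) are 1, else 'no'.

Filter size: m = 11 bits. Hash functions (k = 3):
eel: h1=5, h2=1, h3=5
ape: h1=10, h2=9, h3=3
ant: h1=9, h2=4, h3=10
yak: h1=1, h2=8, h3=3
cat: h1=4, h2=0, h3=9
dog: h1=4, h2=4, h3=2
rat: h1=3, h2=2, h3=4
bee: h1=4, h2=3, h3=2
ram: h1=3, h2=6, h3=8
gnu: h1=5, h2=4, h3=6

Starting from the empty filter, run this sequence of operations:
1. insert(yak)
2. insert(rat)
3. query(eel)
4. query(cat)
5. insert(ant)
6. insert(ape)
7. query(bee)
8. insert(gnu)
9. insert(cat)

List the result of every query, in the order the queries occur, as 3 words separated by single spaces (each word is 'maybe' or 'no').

Start: bits=00000000000
Op 1: insert yak -> sets bits 1 3 8 -> bits=01010000100
Op 2: insert rat -> sets bits 2 3 4 -> bits=01111000100
Op 3: query eel -> checks bit1=1, bit5=0 (has a 0) -> no
Op 4: query cat -> checks bit0=0, bit4=1, bit9=0 (has a 0) -> no
Op 5: insert ant -> sets bits 4 9 10 -> bits=01111000111
Op 6: insert ape -> sets bits 3 9 10 -> bits=01111000111
Op 7: query bee -> checks bit2=1, bit3=1, bit4=1 (all 1) -> maybe
Op 8: insert gnu -> sets bits 4 5 6 -> bits=01111110111
Op 9: insert cat -> sets bits 0 4 9 -> bits=11111110111
Query results in order: no no maybe

Answer: no no maybe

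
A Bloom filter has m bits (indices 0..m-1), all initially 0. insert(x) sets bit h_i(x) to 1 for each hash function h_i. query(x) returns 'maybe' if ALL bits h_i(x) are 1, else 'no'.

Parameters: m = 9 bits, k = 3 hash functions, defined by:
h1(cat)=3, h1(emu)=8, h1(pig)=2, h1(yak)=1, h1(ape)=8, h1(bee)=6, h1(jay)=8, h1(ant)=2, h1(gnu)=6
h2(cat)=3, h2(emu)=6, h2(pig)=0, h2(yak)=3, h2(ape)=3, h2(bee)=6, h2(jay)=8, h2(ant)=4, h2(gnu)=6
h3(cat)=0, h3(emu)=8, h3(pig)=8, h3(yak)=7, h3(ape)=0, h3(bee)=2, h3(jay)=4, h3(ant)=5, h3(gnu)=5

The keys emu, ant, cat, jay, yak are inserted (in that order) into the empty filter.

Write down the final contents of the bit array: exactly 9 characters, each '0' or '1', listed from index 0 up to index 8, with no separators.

Start: bits=000000000
After insert 'emu': sets bits 6 8 -> bits=000000101
After insert 'ant': sets bits 2 4 5 -> bits=001011101
After insert 'cat': sets bits 0 3 -> bits=101111101
After insert 'jay': sets bits 4 8 -> bits=101111101
After insert 'yak': sets bits 1 3 7 -> bits=111111111

Answer: 111111111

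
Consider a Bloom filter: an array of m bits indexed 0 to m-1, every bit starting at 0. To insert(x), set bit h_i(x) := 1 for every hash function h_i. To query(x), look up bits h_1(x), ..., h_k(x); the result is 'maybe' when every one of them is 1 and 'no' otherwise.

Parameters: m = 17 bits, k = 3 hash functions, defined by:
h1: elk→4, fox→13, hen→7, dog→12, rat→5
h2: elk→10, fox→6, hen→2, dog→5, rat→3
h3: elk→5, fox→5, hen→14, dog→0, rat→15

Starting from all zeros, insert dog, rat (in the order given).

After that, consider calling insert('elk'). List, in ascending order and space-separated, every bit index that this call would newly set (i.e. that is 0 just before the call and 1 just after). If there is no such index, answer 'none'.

Start: bits=00000000000000000
After insert 'dog': sets bits 0 5 12 -> bits=10000100000010000
After insert 'rat': sets bits 3 5 15 -> bits=10010100000010010
insert 'elk' would touch bits 4 5 10; currently bit4=0, bit5=1, bit10=0
Bits that are 0 among those (would change 0->1): 4 10

Answer: 4 10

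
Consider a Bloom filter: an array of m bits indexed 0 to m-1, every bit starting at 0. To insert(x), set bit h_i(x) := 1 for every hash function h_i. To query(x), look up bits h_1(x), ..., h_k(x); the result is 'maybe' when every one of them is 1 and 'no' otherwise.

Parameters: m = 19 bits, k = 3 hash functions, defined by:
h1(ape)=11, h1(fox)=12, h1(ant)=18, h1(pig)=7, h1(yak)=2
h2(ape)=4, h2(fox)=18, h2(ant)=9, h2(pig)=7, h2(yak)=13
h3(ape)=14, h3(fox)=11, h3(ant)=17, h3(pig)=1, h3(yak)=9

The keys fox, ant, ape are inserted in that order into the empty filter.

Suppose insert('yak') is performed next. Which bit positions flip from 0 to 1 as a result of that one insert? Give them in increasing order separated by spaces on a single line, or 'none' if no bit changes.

Answer: 2 13

Derivation:
Start: bits=0000000000000000000
After insert 'fox': sets bits 11 12 18 -> bits=0000000000011000001
After insert 'ant': sets bits 9 17 18 -> bits=0000000001011000011
After insert 'ape': sets bits 4 11 14 -> bits=0000100001011010011
insert 'yak' would touch bits 2 9 13; currently bit2=0, bit9=1, bit13=0
Bits that are 0 among those (would change 0->1): 2 13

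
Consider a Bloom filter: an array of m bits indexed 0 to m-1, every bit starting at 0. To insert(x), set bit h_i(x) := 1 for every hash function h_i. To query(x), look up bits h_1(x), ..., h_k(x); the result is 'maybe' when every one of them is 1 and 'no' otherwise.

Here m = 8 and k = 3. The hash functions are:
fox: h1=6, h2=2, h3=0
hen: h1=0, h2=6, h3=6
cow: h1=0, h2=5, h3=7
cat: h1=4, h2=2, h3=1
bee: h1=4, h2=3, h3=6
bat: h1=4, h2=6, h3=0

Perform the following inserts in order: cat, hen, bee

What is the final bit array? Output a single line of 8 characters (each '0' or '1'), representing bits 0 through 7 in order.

Start: bits=00000000
After insert 'cat': sets bits 1 2 4 -> bits=01101000
After insert 'hen': sets bits 0 6 -> bits=11101010
After insert 'bee': sets bits 3 4 6 -> bits=11111010

Answer: 11111010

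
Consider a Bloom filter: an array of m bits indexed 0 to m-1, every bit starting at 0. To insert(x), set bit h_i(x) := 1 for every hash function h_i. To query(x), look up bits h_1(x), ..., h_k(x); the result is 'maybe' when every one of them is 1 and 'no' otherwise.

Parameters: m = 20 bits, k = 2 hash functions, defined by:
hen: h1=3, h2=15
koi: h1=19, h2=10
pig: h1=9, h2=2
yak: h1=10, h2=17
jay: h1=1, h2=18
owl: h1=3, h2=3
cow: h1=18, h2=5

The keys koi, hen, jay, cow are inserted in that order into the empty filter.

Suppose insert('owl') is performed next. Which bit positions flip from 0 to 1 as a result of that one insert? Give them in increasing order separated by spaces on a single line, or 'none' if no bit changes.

Answer: none

Derivation:
Start: bits=00000000000000000000
After insert 'koi': sets bits 10 19 -> bits=00000000001000000001
After insert 'hen': sets bits 3 15 -> bits=00010000001000010001
After insert 'jay': sets bits 1 18 -> bits=01010000001000010011
After insert 'cow': sets bits 5 18 -> bits=01010100001000010011
insert 'owl' would touch bits 3; currently bit3=1
Bits that are 0 among those (would change 0->1): none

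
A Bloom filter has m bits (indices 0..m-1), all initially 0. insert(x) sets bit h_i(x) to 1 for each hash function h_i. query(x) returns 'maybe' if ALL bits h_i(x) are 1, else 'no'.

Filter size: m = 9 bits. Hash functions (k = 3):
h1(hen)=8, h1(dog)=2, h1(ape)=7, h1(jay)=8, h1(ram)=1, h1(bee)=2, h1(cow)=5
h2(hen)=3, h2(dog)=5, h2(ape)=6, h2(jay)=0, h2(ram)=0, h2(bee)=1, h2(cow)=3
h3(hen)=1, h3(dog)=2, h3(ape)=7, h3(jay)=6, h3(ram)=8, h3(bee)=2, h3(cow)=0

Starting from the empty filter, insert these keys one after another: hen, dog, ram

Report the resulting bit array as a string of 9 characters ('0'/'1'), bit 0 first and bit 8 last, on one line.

Start: bits=000000000
After insert 'hen': sets bits 1 3 8 -> bits=010100001
After insert 'dog': sets bits 2 5 -> bits=011101001
After insert 'ram': sets bits 0 1 8 -> bits=111101001

Answer: 111101001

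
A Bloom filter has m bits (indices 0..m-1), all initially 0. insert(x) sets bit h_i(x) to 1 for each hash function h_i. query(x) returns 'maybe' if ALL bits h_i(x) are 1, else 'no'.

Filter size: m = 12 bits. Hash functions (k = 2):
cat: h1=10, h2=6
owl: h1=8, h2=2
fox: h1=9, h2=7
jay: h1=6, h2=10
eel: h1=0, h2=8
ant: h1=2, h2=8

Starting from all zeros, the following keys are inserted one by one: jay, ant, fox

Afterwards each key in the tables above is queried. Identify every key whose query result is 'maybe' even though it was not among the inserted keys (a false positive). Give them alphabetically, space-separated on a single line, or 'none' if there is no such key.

Answer: cat owl

Derivation:
Start: bits=000000000000
After insert 'jay': sets bits 6 10 -> bits=000000100010
After insert 'ant': sets bits 2 8 -> bits=001000101010
After insert 'fox': sets bits 7 9 -> bits=001000111110
Not inserted: cat eel owl — query each against bits=001000111110:
query cat: checks bit6=1, bit10=1 (all 1) -> maybe => FALSE POSITIVE
query eel: checks bit0=0, bit8=1 (has a 0) -> no => not a false positive
query owl: checks bit2=1, bit8=1 (all 1) -> maybe => FALSE POSITIVE
False positives (alphabetical): cat owl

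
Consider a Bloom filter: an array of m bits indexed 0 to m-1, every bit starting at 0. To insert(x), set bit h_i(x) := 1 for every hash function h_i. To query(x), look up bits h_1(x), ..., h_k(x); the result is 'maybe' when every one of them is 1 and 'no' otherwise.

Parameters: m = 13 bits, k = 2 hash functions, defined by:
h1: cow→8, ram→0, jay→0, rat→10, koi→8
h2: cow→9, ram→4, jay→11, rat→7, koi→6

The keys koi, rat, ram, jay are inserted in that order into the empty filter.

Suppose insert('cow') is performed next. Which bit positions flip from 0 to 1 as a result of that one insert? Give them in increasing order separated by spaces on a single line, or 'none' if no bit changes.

Answer: 9

Derivation:
Start: bits=0000000000000
After insert 'koi': sets bits 6 8 -> bits=0000001010000
After insert 'rat': sets bits 7 10 -> bits=0000001110100
After insert 'ram': sets bits 0 4 -> bits=1000101110100
After insert 'jay': sets bits 0 11 -> bits=1000101110110
insert 'cow' would touch bits 8 9; currently bit8=1, bit9=0
Bits that are 0 among those (would change 0->1): 9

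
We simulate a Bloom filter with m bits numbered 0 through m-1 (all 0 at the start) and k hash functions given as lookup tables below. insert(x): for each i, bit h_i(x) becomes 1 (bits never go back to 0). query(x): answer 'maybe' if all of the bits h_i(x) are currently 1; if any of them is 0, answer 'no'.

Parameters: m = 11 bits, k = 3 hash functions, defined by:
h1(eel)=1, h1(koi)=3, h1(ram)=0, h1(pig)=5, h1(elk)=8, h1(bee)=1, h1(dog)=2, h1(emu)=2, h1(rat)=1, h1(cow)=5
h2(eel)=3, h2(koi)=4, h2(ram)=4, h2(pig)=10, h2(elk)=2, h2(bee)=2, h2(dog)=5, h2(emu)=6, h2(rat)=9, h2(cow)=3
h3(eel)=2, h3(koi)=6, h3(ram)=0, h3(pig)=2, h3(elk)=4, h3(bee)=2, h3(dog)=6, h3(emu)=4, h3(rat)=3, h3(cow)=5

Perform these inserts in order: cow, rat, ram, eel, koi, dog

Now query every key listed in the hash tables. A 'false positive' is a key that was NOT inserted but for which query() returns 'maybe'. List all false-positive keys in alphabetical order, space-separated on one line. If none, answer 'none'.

Answer: bee emu

Derivation:
Start: bits=00000000000
After insert 'cow': sets bits 3 5 -> bits=00010100000
After insert 'rat': sets bits 1 3 9 -> bits=01010100010
After insert 'ram': sets bits 0 4 -> bits=11011100010
After insert 'eel': sets bits 1 2 3 -> bits=11111100010
After insert 'koi': sets bits 3 4 6 -> bits=11111110010
After insert 'dog': sets bits 2 5 6 -> bits=11111110010
Not inserted: bee elk emu pig — query each against bits=11111110010:
query bee: checks bit1=1, bit2=1 (all 1) -> maybe => FALSE POSITIVE
query elk: checks bit2=1, bit4=1, bit8=0 (has a 0) -> no => not a false positive
query emu: checks bit2=1, bit4=1, bit6=1 (all 1) -> maybe => FALSE POSITIVE
query pig: checks bit2=1, bit5=1, bit10=0 (has a 0) -> no => not a false positive
False positives (alphabetical): bee emu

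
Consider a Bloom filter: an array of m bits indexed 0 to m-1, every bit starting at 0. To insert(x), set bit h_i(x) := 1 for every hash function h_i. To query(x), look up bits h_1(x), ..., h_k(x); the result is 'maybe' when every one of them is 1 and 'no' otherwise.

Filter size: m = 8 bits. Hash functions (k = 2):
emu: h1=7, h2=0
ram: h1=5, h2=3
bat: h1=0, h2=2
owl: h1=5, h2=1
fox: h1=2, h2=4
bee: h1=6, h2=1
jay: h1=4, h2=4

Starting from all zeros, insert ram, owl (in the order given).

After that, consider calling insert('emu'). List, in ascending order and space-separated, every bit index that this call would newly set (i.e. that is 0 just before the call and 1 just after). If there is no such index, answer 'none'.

Answer: 0 7

Derivation:
Start: bits=00000000
After insert 'ram': sets bits 3 5 -> bits=00010100
After insert 'owl': sets bits 1 5 -> bits=01010100
insert 'emu' would touch bits 0 7; currently bit0=0, bit7=0
Bits that are 0 among those (would change 0->1): 0 7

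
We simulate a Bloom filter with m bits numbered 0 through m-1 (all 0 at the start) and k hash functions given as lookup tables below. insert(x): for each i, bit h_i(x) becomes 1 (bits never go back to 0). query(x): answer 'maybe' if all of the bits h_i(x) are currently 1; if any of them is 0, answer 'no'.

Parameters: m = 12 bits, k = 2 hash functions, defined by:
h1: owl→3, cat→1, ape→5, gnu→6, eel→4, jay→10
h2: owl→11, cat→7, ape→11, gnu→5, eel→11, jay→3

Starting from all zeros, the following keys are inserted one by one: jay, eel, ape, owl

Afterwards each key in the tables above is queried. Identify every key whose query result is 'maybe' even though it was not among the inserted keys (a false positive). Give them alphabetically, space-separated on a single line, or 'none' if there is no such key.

Answer: none

Derivation:
Start: bits=000000000000
After insert 'jay': sets bits 3 10 -> bits=000100000010
After insert 'eel': sets bits 4 11 -> bits=000110000011
After insert 'ape': sets bits 5 11 -> bits=000111000011
After insert 'owl': sets bits 3 11 -> bits=000111000011
Not inserted: cat gnu — query each against bits=000111000011:
query cat: checks bit1=0, bit7=0 (has a 0) -> no => not a false positive
query gnu: checks bit5=1, bit6=0 (has a 0) -> no => not a false positive
False positives (alphabetical): none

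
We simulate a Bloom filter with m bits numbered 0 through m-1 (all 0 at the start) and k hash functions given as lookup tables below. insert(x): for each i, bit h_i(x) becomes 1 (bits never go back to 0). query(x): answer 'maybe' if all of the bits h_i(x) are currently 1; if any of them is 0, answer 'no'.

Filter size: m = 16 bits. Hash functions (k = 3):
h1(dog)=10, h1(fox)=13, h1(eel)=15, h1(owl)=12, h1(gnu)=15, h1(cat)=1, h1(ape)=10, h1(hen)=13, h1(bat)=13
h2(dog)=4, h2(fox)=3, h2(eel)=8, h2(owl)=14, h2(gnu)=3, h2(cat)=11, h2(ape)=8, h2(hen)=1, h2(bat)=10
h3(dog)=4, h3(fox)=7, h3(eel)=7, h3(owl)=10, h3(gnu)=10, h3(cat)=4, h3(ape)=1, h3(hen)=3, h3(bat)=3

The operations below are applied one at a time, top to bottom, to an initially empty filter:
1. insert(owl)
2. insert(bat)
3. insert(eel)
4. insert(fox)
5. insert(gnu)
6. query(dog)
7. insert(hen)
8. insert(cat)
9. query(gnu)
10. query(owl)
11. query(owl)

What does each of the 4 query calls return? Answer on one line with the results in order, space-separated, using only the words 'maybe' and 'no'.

Start: bits=0000000000000000
Op 1: insert owl -> sets bits 10 12 14 -> bits=0000000000101010
Op 2: insert bat -> sets bits 3 10 13 -> bits=0001000000101110
Op 3: insert eel -> sets bits 7 8 15 -> bits=0001000110101111
Op 4: insert fox -> sets bits 3 7 13 -> bits=0001000110101111
Op 5: insert gnu -> sets bits 3 10 15 -> bits=0001000110101111
Op 6: query dog -> checks bit4=0, bit10=1 (has a 0) -> no
Op 7: insert hen -> sets bits 1 3 13 -> bits=0101000110101111
Op 8: insert cat -> sets bits 1 4 11 -> bits=0101100110111111
Op 9: query gnu -> checks bit3=1, bit10=1, bit15=1 (all 1) -> maybe
Op 10: query owl -> checks bit10=1, bit12=1, bit14=1 (all 1) -> maybe
Op 11: query owl -> checks bit10=1, bit12=1, bit14=1 (all 1) -> maybe
Query results in order: no maybe maybe maybe

Answer: no maybe maybe maybe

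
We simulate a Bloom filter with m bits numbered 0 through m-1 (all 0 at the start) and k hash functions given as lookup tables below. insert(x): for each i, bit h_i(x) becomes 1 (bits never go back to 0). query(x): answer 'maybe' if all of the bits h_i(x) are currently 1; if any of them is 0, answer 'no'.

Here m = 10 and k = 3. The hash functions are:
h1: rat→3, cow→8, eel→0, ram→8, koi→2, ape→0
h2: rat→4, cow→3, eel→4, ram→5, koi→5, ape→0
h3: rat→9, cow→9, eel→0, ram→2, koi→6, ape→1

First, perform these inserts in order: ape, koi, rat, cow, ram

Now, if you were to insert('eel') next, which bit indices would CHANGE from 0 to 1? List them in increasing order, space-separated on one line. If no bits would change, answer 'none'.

Start: bits=0000000000
After insert 'ape': sets bits 0 1 -> bits=1100000000
After insert 'koi': sets bits 2 5 6 -> bits=1110011000
After insert 'rat': sets bits 3 4 9 -> bits=1111111001
After insert 'cow': sets bits 3 8 9 -> bits=1111111011
After insert 'ram': sets bits 2 5 8 -> bits=1111111011
insert 'eel' would touch bits 0 4; currently bit0=1, bit4=1
Bits that are 0 among those (would change 0->1): none

Answer: none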